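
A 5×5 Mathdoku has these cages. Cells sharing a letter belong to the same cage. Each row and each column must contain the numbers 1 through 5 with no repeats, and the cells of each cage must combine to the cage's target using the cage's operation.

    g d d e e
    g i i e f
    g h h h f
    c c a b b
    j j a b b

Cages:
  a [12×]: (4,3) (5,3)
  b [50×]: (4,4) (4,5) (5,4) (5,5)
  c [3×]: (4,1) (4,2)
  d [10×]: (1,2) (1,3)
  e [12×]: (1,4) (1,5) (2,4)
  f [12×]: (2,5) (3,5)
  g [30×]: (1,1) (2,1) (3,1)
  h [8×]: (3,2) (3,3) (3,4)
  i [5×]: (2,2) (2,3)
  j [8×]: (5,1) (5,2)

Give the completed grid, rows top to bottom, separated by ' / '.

Row 3 needs a 5, and only (3,1) is open for it.
The only place for 3 in row 3 is (3,5).
Column 5 already has 3, so (2,5) = 4.
The only place for 1 in row 1 is (1,5).
Cage e has product 12, which forces (1,4) = 4.
Cage e needs product 12, so (2,4) = 3.
Cage g has product 30, so (1,1) = 3.
Row 2 already has 3, leaving (2,1) = 2.
Column 1 already has 3; hence (4,1) = 1.
Row 4 now contains 1, which forces (4,2) = 3.
Row 4 already has 3, leaving (4,3) = 4.
Row 4 now contains 1, leaving (4,4) = 5.
Row 4 now contains 5, so (4,5) = 2.
Column 1 already has 2, so (5,1) = 4.
Row 5 now contains 4, leaving (5,2) = 2.
4 is placed in column 3, which forces (5,3) = 3.
Column 4 now contains 5; hence (5,4) = 1.
Column 5 already has 2, leaving (5,5) = 5.
Column 2 now contains 2, which forces (1,2) = 5.
Cage d's pair has product 10, leaving (1,3) = 2.
Column 2 already has 5, which forces (2,2) = 1.
Row 2 already has 1; hence (2,3) = 5.
Cage h needs product 8, which forces (3,2) = 4.
Cage h has product 8, so (3,3) = 1.
1 is placed in column 4, leaving (3,4) = 2.

3 5 2 4 1 / 2 1 5 3 4 / 5 4 1 2 3 / 1 3 4 5 2 / 4 2 3 1 5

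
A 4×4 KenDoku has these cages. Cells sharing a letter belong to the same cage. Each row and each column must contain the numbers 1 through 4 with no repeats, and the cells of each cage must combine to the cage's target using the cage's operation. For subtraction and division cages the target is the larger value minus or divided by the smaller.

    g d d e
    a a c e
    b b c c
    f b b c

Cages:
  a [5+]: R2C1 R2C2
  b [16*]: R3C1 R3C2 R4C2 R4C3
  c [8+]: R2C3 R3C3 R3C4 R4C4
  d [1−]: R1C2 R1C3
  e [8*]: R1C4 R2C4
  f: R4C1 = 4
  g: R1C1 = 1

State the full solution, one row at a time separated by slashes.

1 3 4 2 / 3 2 1 4 / 2 4 3 1 / 4 1 2 3

Cage g is given, which forces R1C1 = 1.
Cage f is given, which forces R4C1 = 4.
Column 1 already has 4, so R3C1 = 2.
Cage b needs product 16, so R3C2 = 4.
2 is placed in column 1, leaving R2C1 = 3.
Cage a's pair has sum 5, leaving R2C2 = 2.
2 is placed in row 2; hence R2C3 = 1.
2 is placed in row 2, so R2C4 = 4.
1 is placed in column 3, which forces R3C3 = 3.
Row 3 already has 3; hence R3C4 = 1.
Column 2 already has 2, so R4C2 = 1.
1 is placed in column 3; hence R4C3 = 2.
2 is placed in row 4; hence R4C4 = 3.
Column 2 already has 2, so R1C2 = 3.
Column 3 now contains 2, which forces R1C3 = 4.
4 is placed in column 4; hence R1C4 = 2.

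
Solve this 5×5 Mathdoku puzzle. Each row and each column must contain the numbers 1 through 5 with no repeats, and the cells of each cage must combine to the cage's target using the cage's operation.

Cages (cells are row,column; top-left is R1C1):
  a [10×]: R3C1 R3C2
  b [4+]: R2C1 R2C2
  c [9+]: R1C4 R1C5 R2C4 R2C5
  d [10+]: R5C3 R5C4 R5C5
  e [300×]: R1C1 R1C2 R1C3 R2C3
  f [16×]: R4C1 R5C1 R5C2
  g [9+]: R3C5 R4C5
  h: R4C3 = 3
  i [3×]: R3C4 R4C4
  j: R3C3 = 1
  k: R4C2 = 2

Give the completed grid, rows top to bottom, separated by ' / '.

5 3 4 2 1 / 3 1 5 4 2 / 2 5 1 3 4 / 4 2 3 1 5 / 1 4 2 5 3

Cage e needs product 300, which forces R2C3 = 5.
Cage j is a single given cell; hence R3C3 = 1.
Row 3 already has 1, leaving R3C4 = 3.
Cage k is given; hence R4C2 = 2.
Cage h is given, so R4C3 = 3.
Column 4 already has 3, leaving R4C4 = 1.
Column 2 now contains 2; hence R5C2 = 4.
Row 5 already has 4, so R5C3 = 2.
2 is placed in row 5, which forces R5C4 = 5.
Column 3 now contains 3, which forces R1C3 = 4.
4 is placed in row 1; hence R1C4 = 2.
Row 1 already has 2, so R1C5 = 1.
2 is placed in column 4, so R2C4 = 4.
Column 5 now contains 1, leaving R2C5 = 2.
The two cells of cage a must have product 10, leaving R3C1 = 2.
Column 2 now contains 2, which forces R3C2 = 5.
Row 3 now contains 5, which forces R3C5 = 4.
Row 4 already has 2, leaving R4C1 = 4.
4 is placed in column 5, leaving R4C5 = 5.
Row 5 already has 4, which forces R5C1 = 1.
Cage d needs sum 10, leaving R5C5 = 3.
Cage e has product 300, leaving R1C1 = 5.
Column 2 already has 5, which forces R1C2 = 3.
Column 1 already has 1; hence R2C1 = 3.
Cage b's pair has sum 4; hence R2C2 = 1.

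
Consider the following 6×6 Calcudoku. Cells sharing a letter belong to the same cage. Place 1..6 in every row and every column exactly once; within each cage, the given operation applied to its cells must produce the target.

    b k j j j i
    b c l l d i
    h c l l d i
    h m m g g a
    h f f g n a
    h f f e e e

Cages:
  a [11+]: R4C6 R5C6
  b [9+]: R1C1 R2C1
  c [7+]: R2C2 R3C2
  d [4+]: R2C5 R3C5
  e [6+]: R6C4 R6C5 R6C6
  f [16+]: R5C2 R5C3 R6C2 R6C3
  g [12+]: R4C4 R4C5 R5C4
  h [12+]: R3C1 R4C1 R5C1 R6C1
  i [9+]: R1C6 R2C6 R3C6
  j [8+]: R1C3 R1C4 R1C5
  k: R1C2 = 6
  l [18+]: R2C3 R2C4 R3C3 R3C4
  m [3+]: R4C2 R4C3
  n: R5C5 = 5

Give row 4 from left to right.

Cage k is given, which forces R1C2 = 6.
Cage n is given, so R5C5 = 5.
Row 5 already has 5, which forces R5C6 = 6.
Column 6 already has 6, so R4C6 = 5.
Column 5 needs a 6, and only R4C5 is open for it.
The only place for 3 in row 4 is R4C1.
In row 4, 4 can only go at R4C4, so R4C4 = 4.
Column 4 now contains 4, so R5C4 = 2.
2 is placed in row 5, which forces R5C1 = 1.
Column 2 needs a 1, and only R4C2 is open for it.
Row 4 now contains 1; hence R4C3 = 2.
In column 5, 4 can only go at R1C5, so R1C5 = 4.
4 is placed in row 1, leaving R1C1 = 5.
Cage b needs two cells with sum 9, which forces R2C1 = 4.
The 3 cells of cage i must have sum 9, leaving R3C6 = 4.
In row 1, 2 can only go at R1C6, so R1C6 = 2.
Column 6 already has 2, so R2C6 = 3.
The 3 cells of cage e must have sum 6; hence R6C5 = 2.
Column 6 already has 3, so R6C6 = 1.
Row 2 now contains 3, so R2C5 = 1.
The 4 cells of cage h must have sum 12, leaving R3C1 = 2.
Row 3 now contains 2, so R3C2 = 5.
Cage d needs two cells with sum 4, leaving R3C5 = 3.
Row 6 now contains 2, which forces R6C1 = 6.
1 is placed in row 6, leaving R6C4 = 3.
Cage j needs sum 8, so R1C3 = 3.
3 is placed in column 4, so R1C4 = 1.
5 is placed in column 2, which forces R2C2 = 2.
Column 4 now contains 1, leaving R3C4 = 6.
The 4 cells of cage f must have sum 16; hence R5C2 = 3.
The 4 cells of cage f must have sum 16, leaving R5C3 = 4.
Row 6 already has 3, leaving R6C2 = 4.
The 4 cells of cage f must have sum 16, so R6C3 = 5.
Column 3 already has 5, so R2C3 = 6.
Column 4 already has 6; hence R2C4 = 5.
Row 3 already has 6, so R3C3 = 1.
The full grid is 5 6 3 1 4 2 / 4 2 6 5 1 3 / 2 5 1 6 3 4 / 3 1 2 4 6 5 / 1 3 4 2 5 6 / 6 4 5 3 2 1.

3 1 2 4 6 5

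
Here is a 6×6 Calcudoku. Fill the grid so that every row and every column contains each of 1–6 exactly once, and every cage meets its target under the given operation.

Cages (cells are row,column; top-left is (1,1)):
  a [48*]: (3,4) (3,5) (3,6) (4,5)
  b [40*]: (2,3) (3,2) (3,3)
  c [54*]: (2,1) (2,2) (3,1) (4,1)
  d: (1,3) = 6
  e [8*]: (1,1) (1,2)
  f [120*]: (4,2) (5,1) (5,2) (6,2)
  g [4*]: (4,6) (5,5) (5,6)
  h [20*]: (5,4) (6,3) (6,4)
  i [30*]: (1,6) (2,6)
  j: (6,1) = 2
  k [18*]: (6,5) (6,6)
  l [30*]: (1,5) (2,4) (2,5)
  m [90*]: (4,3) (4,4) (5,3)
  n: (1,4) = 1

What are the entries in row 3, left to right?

D is a freebie, which forces (1,3) = 6.
Cage n is a single given cell, which forces (1,4) = 1.
Row 1 now contains 6, leaving (1,6) = 5.
Cage c needs product 54, leaving (2,2) = 3.
5 is placed in column 6, so (2,6) = 6.
Cage j is a single given cell, which forces (6,1) = 2.
Column 6 now contains 6; hence (6,6) = 3.
Column 1 now contains 2, so (1,1) = 4.
The two cells of cage e must have product 8; hence (1,2) = 2.
Cage l needs product 30; hence (1,5) = 3.
Row 2 now contains 6, which forces (2,1) = 1.
Cage m has product 90; hence (4,4) = 6.
Cage h has product 20; hence (6,3) = 1.
Row 6 now contains 3; hence (6,5) = 6.
Cage c has product 54, so (3,1) = 6.
The 4 cells of cage a must have product 48, so (3,4) = 3.
Row 4 already has 6, which forces (4,1) = 3.
Row 4 now contains 3, which forces (4,3) = 5.
Column 1 now contains 6, which forces (5,1) = 5.
5 is placed in column 3; hence (5,3) = 3.
Row 5 already has 5; hence (5,4) = 4.
Row 5 now contains 4; hence (5,6) = 1.
Column 4 now contains 4; hence (6,4) = 5.
Column 4 now contains 5, so (2,4) = 2.
Cage l has product 30, leaving (2,5) = 5.
Cage b has product 40; hence (3,2) = 5.
Cage f has product 120, so (4,2) = 1.
Column 6 now contains 1; hence (4,6) = 2.
Row 5 now contains 1; hence (5,2) = 6.
Row 5 now contains 1, leaving (5,5) = 2.
5 is placed in row 6, so (6,2) = 4.
Row 2 now contains 2, leaving (2,3) = 4.
Cage b has product 40; hence (3,3) = 2.
The 4 cells of cage a must have product 48, so (3,5) = 1.
2 is placed in column 6; hence (3,6) = 4.
2 is placed in row 4, so (4,5) = 4.
Completed grid: 4 2 6 1 3 5 / 1 3 4 2 5 6 / 6 5 2 3 1 4 / 3 1 5 6 4 2 / 5 6 3 4 2 1 / 2 4 1 5 6 3.

6 5 2 3 1 4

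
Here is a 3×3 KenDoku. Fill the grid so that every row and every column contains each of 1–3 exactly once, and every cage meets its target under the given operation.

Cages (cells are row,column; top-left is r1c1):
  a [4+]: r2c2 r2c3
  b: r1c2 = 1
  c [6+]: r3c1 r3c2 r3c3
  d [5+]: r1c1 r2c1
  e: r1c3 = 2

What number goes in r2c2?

3

Cage b is given; hence r1c2 = 1.
Cage e is given; hence r1c3 = 2.
Column 2 already has 1, which forces r2c2 = 3.
Row 2 now contains 3, which forces r2c3 = 1.
Column 2 already has 3, so r3c2 = 2.
Column 3 already has 1, so r3c3 = 3.
Row 1 now contains 2; hence r1c1 = 3.
Row 2 now contains 3, leaving r2c1 = 2.
Row 3 already has 3, so r3c1 = 1.
The full grid is 3 1 2 / 2 3 1 / 1 2 3.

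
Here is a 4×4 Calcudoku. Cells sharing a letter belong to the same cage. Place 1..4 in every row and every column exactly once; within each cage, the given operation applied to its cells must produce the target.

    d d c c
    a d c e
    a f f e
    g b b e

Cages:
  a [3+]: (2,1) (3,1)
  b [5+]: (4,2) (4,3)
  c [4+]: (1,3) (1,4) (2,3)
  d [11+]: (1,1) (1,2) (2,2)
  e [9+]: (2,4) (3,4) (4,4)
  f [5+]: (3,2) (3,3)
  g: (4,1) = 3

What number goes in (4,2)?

1

Cage d has sum 11, so (1,1) = 4.
Cage d needs sum 11, so (1,2) = 3.
Cage c needs sum 4, so (1,3) = 2.
The 3 cells of cage c must have sum 4, so (1,4) = 1.
Cage d has sum 11, so (2,2) = 4.
The 3 cells of cage c must have sum 4; hence (2,3) = 1.
G is a freebie, which forces (4,1) = 3.
3 is placed in row 4; hence (4,3) = 4.
Row 4 already has 4; hence (4,4) = 2.
1 is placed in row 2, leaving (2,1) = 2.
Column 4 now contains 2, leaving (2,4) = 3.
Cage a needs two cells with sum 3, which forces (3,1) = 1.
Cage f needs two cells with sum 5, which forces (3,2) = 2.
Column 3 already has 4; hence (3,3) = 3.
The 3 cells of cage e must have sum 9, leaving (3,4) = 4.
Row 4 now contains 2; hence (4,2) = 1.
The full grid is 4 3 2 1 / 2 4 1 3 / 1 2 3 4 / 3 1 4 2.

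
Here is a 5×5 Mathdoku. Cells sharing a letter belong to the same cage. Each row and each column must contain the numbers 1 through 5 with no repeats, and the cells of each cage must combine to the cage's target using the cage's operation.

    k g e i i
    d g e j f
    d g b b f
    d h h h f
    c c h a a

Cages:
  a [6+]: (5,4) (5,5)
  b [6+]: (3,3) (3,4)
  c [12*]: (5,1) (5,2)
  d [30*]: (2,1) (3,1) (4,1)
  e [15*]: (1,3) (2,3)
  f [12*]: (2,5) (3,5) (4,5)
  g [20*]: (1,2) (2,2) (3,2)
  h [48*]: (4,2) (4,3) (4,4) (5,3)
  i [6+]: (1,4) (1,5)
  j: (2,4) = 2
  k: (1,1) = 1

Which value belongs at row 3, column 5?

Cage k is given, leaving (1,1) = 1.
J is a freebie, leaving (2,4) = 2.
The two cells of cage i must have sum 6, so (1,4) = 4.
The two cells of cage i must have sum 6, so (1,5) = 2.
Row 1 now contains 4, leaving (1,2) = 5.
Row 1 already has 5; hence (1,3) = 3.
Column 3 now contains 3; hence (2,3) = 5.
Column 3 now contains 5, which forces (3,3) = 1.
1 is placed in row 3, so (3,4) = 5.
Column 3 now contains 1, which forces (4,3) = 4.
Column 3 already has 4, leaving (5,3) = 2.
5 is placed in column 4, so (5,4) = 1.
Row 5 now contains 1, which forces (5,5) = 5.
Row 2 now contains 5; hence (2,1) = 3.
The 3 cells of cage g must have product 20, which forces (2,2) = 1.
Row 2 now contains 1, so (2,5) = 4.
The 3 cells of cage d must have product 30; hence (3,1) = 2.
1 is placed in row 3; hence (3,2) = 4.
4 is placed in column 5, which forces (3,5) = 3.
The 3 cells of cage d must have product 30, so (4,1) = 5.
4 is placed in row 4, which forces (4,2) = 2.
Column 4 now contains 1, so (4,4) = 3.
Column 5 already has 3, which forces (4,5) = 1.
3 is placed in column 1, so (5,1) = 4.
4 is placed in column 2, leaving (5,2) = 3.
Filled in: 1 5 3 4 2 / 3 1 5 2 4 / 2 4 1 5 3 / 5 2 4 3 1 / 4 3 2 1 5.

3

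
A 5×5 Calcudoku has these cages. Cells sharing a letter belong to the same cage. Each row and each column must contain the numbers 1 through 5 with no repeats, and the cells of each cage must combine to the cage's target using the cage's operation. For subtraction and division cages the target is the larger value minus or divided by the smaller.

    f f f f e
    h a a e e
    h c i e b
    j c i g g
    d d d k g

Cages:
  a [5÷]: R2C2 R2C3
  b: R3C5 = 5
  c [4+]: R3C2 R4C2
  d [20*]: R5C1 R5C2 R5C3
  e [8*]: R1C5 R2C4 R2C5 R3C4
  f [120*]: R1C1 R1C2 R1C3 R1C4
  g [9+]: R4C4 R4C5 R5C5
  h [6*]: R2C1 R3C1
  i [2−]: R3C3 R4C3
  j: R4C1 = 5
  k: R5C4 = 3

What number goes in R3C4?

B is a freebie, so R3C5 = 5.
Cage j is a single given cell, leaving R4C1 = 5.
Cage k is a single given cell, which forces R5C4 = 3.
In row 1, 1 can only go at R1C5, so R1C5 = 1.
Column 5 now contains 1, so R4C5 = 3.
Cage c needs two cells with sum 4, so R3C2 = 3.
Row 4 already has 3, leaving R4C2 = 1.
Cage h needs two cells with product 6, which forces R2C1 = 3.
Column 2 already has 1, which forces R2C2 = 5.
The two cells of cage a must have quotient 5, leaving R2C3 = 1.
Row 3 now contains 3, leaving R3C1 = 2.
Row 3 now contains 2; hence R3C3 = 4.
4 is placed in row 3; hence R3C4 = 1.
Column 3 already has 4; hence R4C3 = 2.
Row 4 now contains 2, so R4C4 = 4.
Column 2 now contains 5, leaving R5C2 = 4.
Column 3 already has 4, so R5C3 = 5.
4 is placed in row 5, leaving R5C5 = 2.
Column 1 now contains 2, so R1C1 = 4.
4 is placed in column 2; hence R1C2 = 2.
5 is placed in column 3, which forces R1C3 = 3.
Cage f has product 120, leaving R1C4 = 5.
Column 4 already has 4, which forces R2C4 = 2.
Column 5 already has 2; hence R2C5 = 4.
4 is placed in row 5; hence R5C1 = 1.
Filled in: 4 2 3 5 1 / 3 5 1 2 4 / 2 3 4 1 5 / 5 1 2 4 3 / 1 4 5 3 2.

1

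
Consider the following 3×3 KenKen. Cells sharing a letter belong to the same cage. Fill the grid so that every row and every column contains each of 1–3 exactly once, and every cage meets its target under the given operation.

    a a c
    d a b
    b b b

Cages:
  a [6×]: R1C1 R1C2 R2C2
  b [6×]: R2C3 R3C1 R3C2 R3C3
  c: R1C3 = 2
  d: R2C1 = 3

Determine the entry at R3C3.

Cage c is given, leaving R1C3 = 2.
D is a freebie, which forces R2C1 = 3.
Cage b needs product 6, so R2C3 = 1.
Column 3 already has 2, leaving R3C3 = 3.
Column 1 now contains 3; hence R1C1 = 1.
Cage a has product 6, which forces R1C2 = 3.
1 is placed in row 2, so R2C2 = 2.
Column 1 now contains 1; hence R3C1 = 2.
Column 2 already has 2, so R3C2 = 1.
The full grid is 1 3 2 / 3 2 1 / 2 1 3.

3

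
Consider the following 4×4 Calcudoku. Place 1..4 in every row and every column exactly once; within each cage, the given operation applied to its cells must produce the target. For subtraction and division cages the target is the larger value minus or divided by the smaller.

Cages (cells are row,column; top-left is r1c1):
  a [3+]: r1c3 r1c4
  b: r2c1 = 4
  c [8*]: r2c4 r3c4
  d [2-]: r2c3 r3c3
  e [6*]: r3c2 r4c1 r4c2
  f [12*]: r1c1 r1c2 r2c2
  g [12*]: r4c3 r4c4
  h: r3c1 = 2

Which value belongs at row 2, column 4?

B is a freebie; hence r2c1 = 4.
4 is placed in row 2, so r2c4 = 2.
H is a freebie, which forces r3c1 = 2.
Column 4 already has 2, leaving r3c4 = 4.
4 is placed in column 4, which forces r4c4 = 3.
Cage f has product 12; hence r1c2 = 4.
The two cells of cage a must have sum 3, which forces r1c3 = 2.
Column 4 already has 2; hence r1c4 = 1.
Cage e needs product 6, leaving r3c2 = 3.
Row 3 now contains 3, which forces r3c3 = 1.
3 is placed in row 4; hence r4c1 = 1.
Cage e has product 6; hence r4c2 = 2.
3 is placed in row 4, so r4c3 = 4.
Row 1 now contains 1, leaving r1c1 = 3.
Column 2 now contains 3, so r2c2 = 1.
Column 3 now contains 1; hence r2c3 = 3.
The full grid is 3 4 2 1 / 4 1 3 2 / 2 3 1 4 / 1 2 4 3.

2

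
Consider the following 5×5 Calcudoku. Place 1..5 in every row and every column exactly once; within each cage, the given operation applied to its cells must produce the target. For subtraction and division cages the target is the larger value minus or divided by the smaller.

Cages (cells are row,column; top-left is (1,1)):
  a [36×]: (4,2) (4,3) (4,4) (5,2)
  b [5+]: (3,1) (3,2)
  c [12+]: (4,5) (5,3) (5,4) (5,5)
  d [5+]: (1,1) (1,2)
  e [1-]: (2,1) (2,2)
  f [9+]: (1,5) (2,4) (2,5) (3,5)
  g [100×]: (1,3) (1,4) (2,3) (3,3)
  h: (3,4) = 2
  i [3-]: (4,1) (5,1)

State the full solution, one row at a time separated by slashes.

3 2 4 5 1 / 4 5 1 3 2 / 1 4 5 2 3 / 2 1 3 4 5 / 5 3 2 1 4

The 4 cells of cage g must have product 100; hence (1,4) = 5.
Cage h is a single given cell; hence (3,4) = 2.
Cage a needs product 36, leaving (5,2) = 3.
Row 3 needs a 3, and only (3,5) is open for it.
Row 1 needs a 3, and only (1,1) is open for it.
Cage d needs two cells with sum 5; hence (1,2) = 2.
Row 1 now contains 2, which forces (1,5) = 1.
Row 1 already has 1, leaving (1,3) = 4.
Row 2 needs a 3, and only (2,4) is open for it.
The 4 cells of cage f must have sum 9, leaving (2,5) = 2.
The 4 cells of cage a must have product 36, which forces (4,3) = 3.
Cage c has sum 12, which forces (5,3) = 2.
Cage c has sum 12, so (5,4) = 1.
Cage a needs product 36; hence (4,2) = 1.
Column 4 already has 1, so (4,4) = 4.
Row 4 already has 4, leaving (4,5) = 5.
5 is placed in column 5, which forces (5,5) = 4.
The two cells of cage b must have sum 5, so (3,1) = 1.
Column 2 now contains 1, leaving (3,2) = 4.
Row 3 already has 1; hence (3,3) = 5.
Row 4 already has 1, so (4,1) = 2.
Row 5 already has 4, which forces (5,1) = 5.
Column 1 now contains 5, which forces (2,1) = 4.
Column 2 already has 4; hence (2,2) = 5.
Column 3 already has 5, which forces (2,3) = 1.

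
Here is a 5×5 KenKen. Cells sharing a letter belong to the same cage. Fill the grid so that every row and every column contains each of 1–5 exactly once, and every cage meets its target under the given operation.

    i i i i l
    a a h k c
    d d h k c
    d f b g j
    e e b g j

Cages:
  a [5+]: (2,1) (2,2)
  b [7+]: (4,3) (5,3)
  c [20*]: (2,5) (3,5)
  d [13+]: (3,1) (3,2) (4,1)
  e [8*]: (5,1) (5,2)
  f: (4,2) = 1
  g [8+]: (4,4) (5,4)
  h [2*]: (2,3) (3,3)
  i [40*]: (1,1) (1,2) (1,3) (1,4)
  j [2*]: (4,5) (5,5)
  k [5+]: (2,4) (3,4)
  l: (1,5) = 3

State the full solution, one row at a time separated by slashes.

1 4 5 2 3 / 2 3 1 4 5 / 3 5 2 1 4 / 5 1 4 3 2 / 4 2 3 5 1

Cage l is given, so (1,5) = 3.
Cage f is given, so (4,2) = 1.
1 is placed in row 4, which forces (4,5) = 2.
Column 5 now contains 2, leaving (5,5) = 1.
The only place for 5 in row 2 is (2,5).
5 is placed in column 5, so (3,5) = 4.
Cage d needs sum 13; hence (3,1) = 3.
Row 3 now contains 4, which forces (3,2) = 5.
Cage d needs sum 13, which forces (4,1) = 5.
Row 4 already has 5, so (4,4) = 3.
Column 4 now contains 3, leaving (5,4) = 5.
The 4 cells of cage i must have product 40, which forces (1,3) = 5.
Cage k's pair has sum 5, which forces (2,4) = 4.
Cage k needs two cells with sum 5; hence (3,4) = 1.
3 is placed in row 4, so (4,3) = 4.
The two cells of cage b must have sum 7, leaving (5,3) = 3.
The 4 cells of cage i must have product 40, which forces (1,1) = 1.
The 4 cells of cage i must have product 40, leaving (1,2) = 4.
1 is placed in column 4, leaving (1,4) = 2.
Cage a's pair has sum 5, leaving (2,1) = 2.
Row 2 already has 4, which forces (2,2) = 3.
Cage h's pair has product 2, which forces (2,3) = 1.
Row 3 already has 1, which forces (3,3) = 2.
Column 1 now contains 2, which forces (5,1) = 4.
Column 2 now contains 4; hence (5,2) = 2.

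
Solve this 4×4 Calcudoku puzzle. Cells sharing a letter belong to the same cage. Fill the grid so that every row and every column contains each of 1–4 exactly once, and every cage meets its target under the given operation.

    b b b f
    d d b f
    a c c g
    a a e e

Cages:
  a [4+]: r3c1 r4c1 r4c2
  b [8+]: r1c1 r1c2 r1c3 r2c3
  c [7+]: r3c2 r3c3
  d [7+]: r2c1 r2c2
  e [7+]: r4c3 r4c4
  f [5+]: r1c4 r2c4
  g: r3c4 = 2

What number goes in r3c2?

Cage a needs sum 4, leaving r3c1 = 1.
G is a freebie, so r3c4 = 2.
Cage a needs sum 4, so r4c1 = 2.
Cage a needs sum 4, so r4c2 = 1.
Cage b has sum 8, which forces r1c1 = 3.
The 4 cells of cage b must have sum 8, which forces r1c2 = 2.
Cage b has sum 8, which forces r1c3 = 1.
Row 1 now contains 1; hence r1c4 = 4.
3 is placed in column 1, so r2c1 = 4.
Row 2 already has 4, so r2c2 = 3.
Cage b has sum 8, leaving r2c3 = 2.
4 is placed in column 4; hence r2c4 = 1.
Column 2 now contains 3, leaving r3c2 = 4.
4 is placed in row 3, so r3c3 = 3.
3 is placed in column 3, so r4c3 = 4.
4 is placed in column 4; hence r4c4 = 3.
Filled in: 3 2 1 4 / 4 3 2 1 / 1 4 3 2 / 2 1 4 3.

4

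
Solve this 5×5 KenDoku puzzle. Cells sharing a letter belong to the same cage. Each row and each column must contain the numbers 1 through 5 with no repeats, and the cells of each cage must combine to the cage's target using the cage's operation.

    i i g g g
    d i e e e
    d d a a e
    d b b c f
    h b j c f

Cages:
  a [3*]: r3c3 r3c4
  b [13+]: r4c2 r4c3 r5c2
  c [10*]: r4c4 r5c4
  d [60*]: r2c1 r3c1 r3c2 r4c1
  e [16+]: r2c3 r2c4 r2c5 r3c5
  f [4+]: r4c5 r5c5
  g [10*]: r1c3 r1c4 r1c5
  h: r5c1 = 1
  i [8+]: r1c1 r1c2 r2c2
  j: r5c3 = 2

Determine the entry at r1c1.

Cage h is given; hence r5c1 = 1.
Cage j is a single given cell, which forces r5c3 = 2.
Row 5 now contains 2; hence r5c4 = 5.
Row 5 now contains 1, leaving r5c5 = 3.
The 3 cells of cage b must have sum 13; hence r4c2 = 5.
Cage b needs sum 13; hence r4c3 = 4.
Column 4 already has 5; hence r4c4 = 2.
Column 5 already has 3; hence r4c5 = 1.
Row 5 now contains 5, leaving r5c2 = 4.
Cage g needs product 10, so r1c3 = 5.
2 is placed in column 4; hence r1c4 = 1.
Cage g has product 10, so r1c5 = 2.
Column 3 already has 5, so r2c3 = 3.
The 4 cells of cage e must have sum 16, so r2c4 = 4.
Column 5 now contains 2, so r2c5 = 5.
Column 3 already has 3, so r3c3 = 1.
Column 4 already has 1; hence r3c4 = 3.
Column 5 already has 5; hence r3c5 = 4.
Row 4 already has 2, leaving r4c1 = 3.
3 is placed in column 1, so r1c1 = 4.
Row 1 now contains 2, which forces r1c2 = 3.
Row 2 now contains 5, leaving r2c1 = 2.
The 3 cells of cage i must have sum 8, so r2c2 = 1.
Row 3 already has 4, which forces r3c1 = 5.
Row 3 already has 1, so r3c2 = 2.
Completed grid: 4 3 5 1 2 / 2 1 3 4 5 / 5 2 1 3 4 / 3 5 4 2 1 / 1 4 2 5 3.

4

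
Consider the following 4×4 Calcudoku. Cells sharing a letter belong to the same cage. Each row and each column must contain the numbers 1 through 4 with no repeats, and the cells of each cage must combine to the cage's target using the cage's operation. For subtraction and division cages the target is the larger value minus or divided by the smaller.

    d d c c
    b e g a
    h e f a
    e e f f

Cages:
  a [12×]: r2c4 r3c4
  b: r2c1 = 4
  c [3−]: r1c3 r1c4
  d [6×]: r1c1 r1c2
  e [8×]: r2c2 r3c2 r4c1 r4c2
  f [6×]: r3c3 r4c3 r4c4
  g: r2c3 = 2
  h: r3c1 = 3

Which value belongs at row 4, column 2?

4

Cage b is given, leaving r2c1 = 4.
Cage g is given, so r2c3 = 2.
Row 2 now contains 4, which forces r2c4 = 3.
Cage h is given, which forces r3c1 = 3.
Row 3 now contains 3; hence r3c3 = 1.
3 is placed in column 4, which forces r3c4 = 4.
The 4 cells of cage e must have product 8, leaving r4c1 = 1.
Column 3 already has 1, which forces r4c3 = 3.
Row 4 already has 1, leaving r4c4 = 2.
3 is placed in column 1, so r1c1 = 2.
Cage d needs two cells with product 6, so r1c2 = 3.
Column 3 already has 1, which forces r1c3 = 4.
Column 4 already has 4; hence r1c4 = 1.
Row 2 already has 2, leaving r2c2 = 1.
Row 3 now contains 4, leaving r3c2 = 2.
2 is placed in row 4, leaving r4c2 = 4.
Filled in: 2 3 4 1 / 4 1 2 3 / 3 2 1 4 / 1 4 3 2.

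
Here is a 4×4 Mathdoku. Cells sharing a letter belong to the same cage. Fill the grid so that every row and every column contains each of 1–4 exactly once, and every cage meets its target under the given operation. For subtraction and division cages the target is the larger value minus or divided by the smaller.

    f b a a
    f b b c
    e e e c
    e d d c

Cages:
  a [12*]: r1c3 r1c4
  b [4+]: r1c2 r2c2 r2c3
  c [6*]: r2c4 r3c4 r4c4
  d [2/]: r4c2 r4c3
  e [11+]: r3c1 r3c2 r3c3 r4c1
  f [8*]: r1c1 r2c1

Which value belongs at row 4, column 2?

4

The 3 cells of cage b must have sum 4; hence r1c2 = 1.
Cage b has sum 4, which forces r2c2 = 2.
Cage b needs sum 4, leaving r2c3 = 1.
1 is placed in row 2, which forces r2c4 = 3.
Column 2 already has 2, leaving r4c2 = 4.
Row 4 now contains 4, so r4c3 = 2.
2 is placed in row 4; hence r4c4 = 1.
The two cells of cage f must have product 8; hence r1c1 = 2.
Cage a needs two cells with product 12; hence r1c3 = 3.
Column 4 now contains 3, so r1c4 = 4.
2 is placed in row 2; hence r2c1 = 4.
Cage e needs sum 11, which forces r3c1 = 1.
4 is placed in column 2; hence r3c2 = 3.
Cage e needs sum 11; hence r3c3 = 4.
1 is placed in column 4, leaving r3c4 = 2.
2 is placed in row 4, which forces r4c1 = 3.
The full grid is 2 1 3 4 / 4 2 1 3 / 1 3 4 2 / 3 4 2 1.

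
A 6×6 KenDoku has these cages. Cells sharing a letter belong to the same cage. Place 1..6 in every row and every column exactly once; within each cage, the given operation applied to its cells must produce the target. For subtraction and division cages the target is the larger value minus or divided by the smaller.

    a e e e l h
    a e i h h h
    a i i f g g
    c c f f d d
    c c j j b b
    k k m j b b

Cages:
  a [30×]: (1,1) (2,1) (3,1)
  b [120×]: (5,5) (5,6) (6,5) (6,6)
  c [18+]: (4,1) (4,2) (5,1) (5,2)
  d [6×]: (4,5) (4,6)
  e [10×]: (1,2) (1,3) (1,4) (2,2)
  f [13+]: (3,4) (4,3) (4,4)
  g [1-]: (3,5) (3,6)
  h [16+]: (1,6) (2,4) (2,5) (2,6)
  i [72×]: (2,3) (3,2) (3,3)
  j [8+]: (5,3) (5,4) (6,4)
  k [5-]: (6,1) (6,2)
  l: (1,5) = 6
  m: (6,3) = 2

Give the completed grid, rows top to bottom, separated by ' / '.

L is a freebie, leaving (1,5) = 6.
Cage e needs product 10, which forces (2,2) = 1.
1 is placed in column 2; hence (6,2) = 6.
Cage m is a single given cell, which forces (6,3) = 2.
Row 6 already has 6, leaving (6,1) = 1.
In row 1, 4 can only go at (1,6), so (1,6) = 4.
Row 1 needs a 3, and only (1,1) is open for it.
The only place for 1 in column 6 is (3,6).
Cage g's pair has difference 1, leaving (3,5) = 2.
The 3 cells of cage a must have product 30, so (2,1) = 2.
Row 3 already has 2; hence (3,1) = 5.
Row 2 needs a 6, and only (2,3) is open for it.
The only place for 6 in row 3 is (3,4).
The only place for 1 in row 4 is (4,5).
Cage d needs two cells with product 6, leaving (4,6) = 6.
Cage b has product 120; hence (5,6) = 2.
Row 4 already has 6, so (4,1) = 4.
The 4 cells of cage c must have sum 18; hence (5,1) = 6.
Cage f has sum 13; hence (4,3) = 5.
Cage f has sum 13, which forces (4,4) = 2.
Cage e needs product 10, leaving (1,2) = 2.
5 is placed in column 3, which forces (1,3) = 1.
Cage e needs product 10; hence (1,4) = 5.
5 is placed in row 4, leaving (4,2) = 3.
Cage c needs sum 18, so (5,2) = 5.
3 is placed in column 2, so (3,2) = 4.
Cage i has product 72, which forces (3,3) = 3.
3 is placed in column 3, which forces (5,3) = 4.
The 3 cells of cage j must have sum 8, so (5,4) = 1.
Row 5 already has 4, leaving (5,5) = 3.
Cage j needs sum 8, leaving (6,4) = 3.
Cage b needs product 120, leaving (6,5) = 4.
The 4 cells of cage b must have product 120; hence (6,6) = 5.
Column 4 already has 3, which forces (2,4) = 4.
4 is placed in column 5, leaving (2,5) = 5.
Column 6 already has 5; hence (2,6) = 3.

3 2 1 5 6 4 / 2 1 6 4 5 3 / 5 4 3 6 2 1 / 4 3 5 2 1 6 / 6 5 4 1 3 2 / 1 6 2 3 4 5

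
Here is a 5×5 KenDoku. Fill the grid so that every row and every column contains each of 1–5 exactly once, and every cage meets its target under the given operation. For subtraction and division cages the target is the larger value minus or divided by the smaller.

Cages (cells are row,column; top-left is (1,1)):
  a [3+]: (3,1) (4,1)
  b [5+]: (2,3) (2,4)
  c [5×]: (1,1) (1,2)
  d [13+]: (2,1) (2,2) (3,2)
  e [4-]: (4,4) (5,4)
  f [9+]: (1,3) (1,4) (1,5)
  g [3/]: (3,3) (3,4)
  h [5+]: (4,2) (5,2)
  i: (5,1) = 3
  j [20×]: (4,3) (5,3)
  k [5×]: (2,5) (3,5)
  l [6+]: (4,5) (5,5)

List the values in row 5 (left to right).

3 2 5 1 4

Cage i is a single given cell, leaving (5,1) = 3.
In row 3, 2 can only go at (3,1), so (3,1) = 2.
Column 1 already has 2; hence (4,1) = 1.
Row 4 already has 1, so (4,4) = 5.
Column 4 already has 5, leaving (5,4) = 1.
Column 1 now contains 1; hence (1,1) = 5.
The two cells of cage c must have product 5, so (1,2) = 1.
Column 1 now contains 5, which forces (2,1) = 4.
Cage g's pair has quotient 3; hence (3,3) = 1.
Column 4 now contains 1, so (3,4) = 3.
1 is placed in row 3, leaving (3,5) = 5.
Cage h needs two cells with sum 5; hence (4,2) = 3.
Row 4 already has 5; hence (4,3) = 4.
Row 4 already has 4, so (4,5) = 2.
The two cells of cage h must have sum 5; hence (5,2) = 2.
Cage j's pair has product 20, which forces (5,3) = 5.
2 is placed in column 5; hence (5,5) = 4.
Cage f needs sum 9; hence (1,3) = 2.
Cage f needs sum 9, so (1,4) = 4.
Column 5 already has 4, so (1,5) = 3.
3 is placed in column 2, which forces (2,2) = 5.
Cage b's pair has sum 5, leaving (2,3) = 3.
3 is placed in column 4, leaving (2,4) = 2.
5 is placed in column 5, so (2,5) = 1.
Row 3 already has 5, which forces (3,2) = 4.
Filled in: 5 1 2 4 3 / 4 5 3 2 1 / 2 4 1 3 5 / 1 3 4 5 2 / 3 2 5 1 4.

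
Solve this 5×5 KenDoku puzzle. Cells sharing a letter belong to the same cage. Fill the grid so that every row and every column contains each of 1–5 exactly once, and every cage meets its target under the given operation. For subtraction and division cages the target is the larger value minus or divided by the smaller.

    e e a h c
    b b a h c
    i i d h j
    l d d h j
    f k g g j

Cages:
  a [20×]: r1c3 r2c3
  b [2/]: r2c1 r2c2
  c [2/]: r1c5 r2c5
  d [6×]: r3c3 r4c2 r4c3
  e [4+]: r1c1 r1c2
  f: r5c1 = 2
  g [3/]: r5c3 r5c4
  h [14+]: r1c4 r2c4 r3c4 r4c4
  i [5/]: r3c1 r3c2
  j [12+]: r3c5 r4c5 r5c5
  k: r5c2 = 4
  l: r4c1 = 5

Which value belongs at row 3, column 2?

Cage l is a single given cell, which forces r4c1 = 5.
F is a freebie, so r5c1 = 2.
K is a freebie, leaving r5c2 = 4.
Cage b needs two cells with quotient 2, so r2c2 = 2.
Column 1 now contains 5, leaving r3c1 = 1.
Cage i needs two cells with quotient 5, leaving r3c2 = 5.
1 is placed in column 1; hence r1c1 = 3.
The two cells of cage e must have sum 4, leaving r1c2 = 1.
Cage c needs two cells with quotient 2, so r1c5 = 2.
1 is placed in column 1, which forces r2c1 = 4.
Row 2 already has 4; hence r2c3 = 5.
5 is placed in row 2, which forces r2c4 = 3.
Row 2 already has 4, leaving r2c5 = 1.
1 is placed in column 2, leaving r4c2 = 3.
3 is placed in row 4, leaving r4c5 = 4.
Column 4 now contains 3, leaving r5c4 = 1.
Cage j needs sum 12, leaving r5c5 = 5.
Column 3 now contains 5; hence r1c3 = 4.
The 4 cells of cage h must have sum 14, which forces r1c4 = 5.
Cage d has product 6, leaving r3c3 = 2.
Cage h has sum 14, leaving r3c4 = 4.
Column 5 already has 4; hence r3c5 = 3.
Cage d has product 6, so r4c3 = 1.
4 is placed in row 4; hence r4c4 = 2.
Row 5 already has 1, which forces r5c3 = 3.
The full grid is 3 1 4 5 2 / 4 2 5 3 1 / 1 5 2 4 3 / 5 3 1 2 4 / 2 4 3 1 5.

5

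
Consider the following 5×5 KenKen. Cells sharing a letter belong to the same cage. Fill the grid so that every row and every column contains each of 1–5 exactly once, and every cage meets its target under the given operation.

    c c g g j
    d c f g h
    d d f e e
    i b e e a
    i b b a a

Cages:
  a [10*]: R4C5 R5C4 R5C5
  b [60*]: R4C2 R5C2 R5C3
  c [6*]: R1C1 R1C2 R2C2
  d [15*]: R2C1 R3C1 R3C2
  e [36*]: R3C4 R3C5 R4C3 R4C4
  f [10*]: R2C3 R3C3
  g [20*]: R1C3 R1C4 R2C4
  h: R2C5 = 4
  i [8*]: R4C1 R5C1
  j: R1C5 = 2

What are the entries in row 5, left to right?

4 5 3 2 1

Cage j is a single given cell, so R1C5 = 2.
Cage h is a single given cell; hence R2C5 = 4.
Cage c needs product 6; hence R2C2 = 2.
2 is placed in row 2; hence R2C3 = 5.
Row 2 already has 5; hence R2C4 = 1.
Column 3 already has 5, which forces R3C3 = 2.
Cage a needs product 10; hence R5C4 = 2.
The 3 cells of cage g must have product 20, so R1C3 = 4.
Cage g has product 20, so R1C4 = 5.
Row 2 now contains 1, so R2C1 = 3.
The two cells of cage i must have product 8, so R4C1 = 2.
2 is placed in row 5, which forces R5C1 = 4.
Column 3 now contains 4, leaving R5C3 = 3.
Column 1 now contains 3, which forces R1C1 = 1.
The 3 cells of cage c must have product 6, which forces R1C2 = 3.
Column 1 now contains 1; hence R3C1 = 5.
5 is placed in row 3; hence R3C2 = 1.
Cage e needs product 36, leaving R3C4 = 4.
The 4 cells of cage e must have product 36; hence R3C5 = 3.
The 3 cells of cage b must have product 60, leaving R4C2 = 4.
Column 3 already has 3, so R4C3 = 1.
Cage e has product 36, leaving R4C4 = 3.
Row 4 now contains 1, so R4C5 = 5.
Row 5 now contains 3; hence R5C2 = 5.
5 is placed in column 5; hence R5C5 = 1.
The full grid is 1 3 4 5 2 / 3 2 5 1 4 / 5 1 2 4 3 / 2 4 1 3 5 / 4 5 3 2 1.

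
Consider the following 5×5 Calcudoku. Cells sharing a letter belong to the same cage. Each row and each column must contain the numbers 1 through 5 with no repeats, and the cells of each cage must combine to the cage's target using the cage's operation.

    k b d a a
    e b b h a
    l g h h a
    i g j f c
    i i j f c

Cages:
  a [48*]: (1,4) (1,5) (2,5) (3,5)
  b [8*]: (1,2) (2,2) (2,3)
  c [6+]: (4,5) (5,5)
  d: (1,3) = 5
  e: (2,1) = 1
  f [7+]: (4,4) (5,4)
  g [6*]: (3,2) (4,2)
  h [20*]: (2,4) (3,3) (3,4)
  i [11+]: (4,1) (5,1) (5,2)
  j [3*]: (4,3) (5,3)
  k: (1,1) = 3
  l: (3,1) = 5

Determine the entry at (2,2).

4

Cage k is a single given cell, which forces (1,1) = 3.
Cage d is a single given cell, so (1,3) = 5.
E is a freebie, so (2,1) = 1.
Cage l is a single given cell, which forces (3,1) = 5.
Cage b needs product 8; hence (1,2) = 1.
Row 1 now contains 1, which forces (1,5) = 4.
Cage h needs product 20; hence (2,4) = 5.
The 3 cells of cage i must have sum 11; hence (5,2) = 5.
4 is placed in row 1; hence (1,4) = 2.
Cage c's pair has sum 6; hence (4,5) = 5.
Cage c needs two cells with sum 6; hence (5,5) = 1.
Cage j's pair has product 3, which forces (4,3) = 1.
1 is placed in row 5, which forces (5,3) = 3.
3 is placed in row 5, which forces (5,4) = 4.
Column 3 already has 1, which forces (3,3) = 4.
Column 4 already has 4, so (3,4) = 1.
Cage i needs sum 11, so (4,1) = 4.
Column 4 already has 4, so (4,4) = 3.
Row 5 now contains 4, leaving (5,1) = 2.
Cage b needs product 8; hence (2,2) = 4.
Column 3 now contains 4, leaving (2,3) = 2.
Row 2 already has 2; hence (2,5) = 3.
Cage g needs two cells with product 6, so (3,2) = 3.
Column 5 already has 3, which forces (3,5) = 2.
Row 4 now contains 3; hence (4,2) = 2.
Filled in: 3 1 5 2 4 / 1 4 2 5 3 / 5 3 4 1 2 / 4 2 1 3 5 / 2 5 3 4 1.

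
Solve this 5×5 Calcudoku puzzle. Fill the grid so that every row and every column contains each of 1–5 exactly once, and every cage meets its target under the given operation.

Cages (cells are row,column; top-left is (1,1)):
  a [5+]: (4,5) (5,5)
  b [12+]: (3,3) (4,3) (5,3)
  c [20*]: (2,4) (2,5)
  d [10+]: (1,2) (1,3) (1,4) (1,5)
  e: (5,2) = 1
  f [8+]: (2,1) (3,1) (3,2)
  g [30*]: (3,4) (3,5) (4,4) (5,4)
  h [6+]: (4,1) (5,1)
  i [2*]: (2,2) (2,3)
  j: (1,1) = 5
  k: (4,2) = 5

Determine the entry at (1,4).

4

Cage j is given, leaving (1,1) = 5.
Cage k is given, leaving (4,2) = 5.
Cage e is given; hence (5,2) = 1.
Column 2 now contains 1, leaving (2,2) = 2.
Cage i's pair has product 2, so (2,3) = 1.
In row 2, 3 can only go at (2,1), so (2,1) = 3.
In column 1, 1 can only go at (3,1), so (3,1) = 1.
The 3 cells of cage f must have sum 8, which forces (3,2) = 4.
The 4 cells of cage g must have product 30, so (4,4) = 1.
Column 2 already has 4, so (1,2) = 3.
Cage d needs sum 10, so (1,5) = 1.
Column 3 needs a 2, and only (1,3) is open for it.
Row 1 already has 2, which forces (1,4) = 4.
Column 4 now contains 4, which forces (2,4) = 5.
Row 2 already has 5, which forces (2,5) = 4.
Cage g needs product 30, so (3,5) = 5.
5 is placed in row 3, so (3,3) = 3.
Row 3 now contains 3; hence (3,4) = 2.
Cage b has sum 12, which forces (4,3) = 4.
Cage b has sum 12, which forces (5,3) = 5.
Column 4 now contains 2, which forces (5,4) = 3.
3 is placed in row 5, so (5,5) = 2.
4 is placed in row 4, which forces (4,1) = 2.
Column 5 now contains 2, leaving (4,5) = 3.
2 is placed in row 5, which forces (5,1) = 4.
The full grid is 5 3 2 4 1 / 3 2 1 5 4 / 1 4 3 2 5 / 2 5 4 1 3 / 4 1 5 3 2.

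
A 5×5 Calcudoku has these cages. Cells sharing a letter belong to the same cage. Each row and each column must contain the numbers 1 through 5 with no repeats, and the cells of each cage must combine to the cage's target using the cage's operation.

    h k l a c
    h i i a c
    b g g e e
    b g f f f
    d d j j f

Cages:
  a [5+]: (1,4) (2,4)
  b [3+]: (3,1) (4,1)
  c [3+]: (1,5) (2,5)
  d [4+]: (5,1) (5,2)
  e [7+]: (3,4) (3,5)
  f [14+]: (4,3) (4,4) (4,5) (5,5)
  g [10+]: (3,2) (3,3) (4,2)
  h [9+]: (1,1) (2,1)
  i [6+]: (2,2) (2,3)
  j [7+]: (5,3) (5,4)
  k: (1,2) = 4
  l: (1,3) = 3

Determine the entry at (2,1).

Cage k is given, which forces (1,2) = 4.
Cage l is a single given cell, so (1,3) = 3.
Row 1 now contains 4, leaving (1,1) = 5.
Cage h needs two cells with sum 9, which forces (2,1) = 4.
Row 2 already has 4, so (2,4) = 3.
Cage a's pair has sum 5, leaving (1,4) = 2.
Row 1 already has 2, which forces (1,5) = 1.
Column 5 already has 1, so (2,5) = 2.
Column 4 now contains 2; hence (5,4) = 5.
5 is placed in column 4, so (3,4) = 4.
The two cells of cage e must have sum 7; hence (3,5) = 3.
Column 4 already has 4; hence (4,4) = 1.
Cage f has sum 14, so (4,5) = 5.
Row 5 already has 5, which forces (5,3) = 2.
Column 5 now contains 3, which forces (5,5) = 4.
Cage b's pair has sum 3, which forces (3,1) = 1.
Cage g needs sum 10, so (3,2) = 2.
2 is placed in column 3, so (3,3) = 5.
Row 4 already has 1, leaving (4,1) = 2.
Cage g needs sum 10, which forces (4,2) = 3.
2 is placed in column 3, leaving (4,3) = 4.
Column 1 already has 1; hence (5,1) = 3.
Column 2 already has 3, which forces (5,2) = 1.
Column 2 now contains 1, which forces (2,2) = 5.
5 is placed in column 3, so (2,3) = 1.
Filled in: 5 4 3 2 1 / 4 5 1 3 2 / 1 2 5 4 3 / 2 3 4 1 5 / 3 1 2 5 4.

4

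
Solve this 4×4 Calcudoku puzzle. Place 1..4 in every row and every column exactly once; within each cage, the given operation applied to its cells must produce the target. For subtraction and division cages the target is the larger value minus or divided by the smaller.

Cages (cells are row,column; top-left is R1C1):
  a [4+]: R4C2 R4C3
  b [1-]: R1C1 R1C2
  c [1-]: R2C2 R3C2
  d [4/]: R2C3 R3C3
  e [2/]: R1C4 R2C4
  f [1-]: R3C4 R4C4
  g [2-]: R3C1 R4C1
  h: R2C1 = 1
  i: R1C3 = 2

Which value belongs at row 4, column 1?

2

Cage i is a single given cell; hence R1C3 = 2.
H is a freebie, which forces R2C1 = 1.
Row 2 already has 1; hence R2C3 = 4.
Row 2 already has 4, leaving R2C4 = 2.
4 is placed in column 3, so R3C3 = 1.
Column 3 already has 1, so R4C3 = 3.
Row 2 now contains 2, leaving R2C2 = 3.
Cage f's pair has difference 1, which forces R3C4 = 3.
3 is placed in row 4, so R4C2 = 1.
Cage f needs two cells with difference 1; hence R4C4 = 4.
The two cells of cage b must have difference 1, so R1C1 = 3.
Column 2 now contains 3, so R1C2 = 4.
Column 4 now contains 4; hence R1C4 = 1.
The two cells of cage g must have difference 2, so R3C1 = 4.
4 is placed in column 2, leaving R3C2 = 2.
Row 4 now contains 4, so R4C1 = 2.
Filled in: 3 4 2 1 / 1 3 4 2 / 4 2 1 3 / 2 1 3 4.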